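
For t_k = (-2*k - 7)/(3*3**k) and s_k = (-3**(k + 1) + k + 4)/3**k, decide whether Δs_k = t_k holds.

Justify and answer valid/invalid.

s_(k+1) = (-9*3**k + k + 5)/(3*3**k)
s_(k+1) − s_k = (-2*k - 7)/(3*3**k)
(s_(k+1) − s_k) − t_k = 0

Valid — Δs_k = t_k.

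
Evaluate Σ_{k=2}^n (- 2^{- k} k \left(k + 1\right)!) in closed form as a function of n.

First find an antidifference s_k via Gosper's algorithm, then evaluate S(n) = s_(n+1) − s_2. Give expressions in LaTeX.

Compute t_(k+1)/t_k: get (k + 1)*(k + 2)/(2*k).
Normal form (A,B,C) = (k/2 + 1, 1, k).
Need (k/2 + 1)·f(k+1) − (1)·f(k) = k.
d = 0 from the (1,0,1) case.
Coefficient equations give f(k) = 2.
So s_k = (B(k−1)f/C)·t_k = (2/k)·t_k = -2**(1 - k)*factorial(k + 1).
s_(k+1) − s_k = -k*factorial(k + 1)/2**k = t_k.
Telescope: S(n) = s_(n+1) − s_(2) = -factorial(n + 2)/2**n − (-3) = 3 - factorial(n + 2)/2**n.

S(n) = 3 - 2^{- n} \left(n + 2\right)!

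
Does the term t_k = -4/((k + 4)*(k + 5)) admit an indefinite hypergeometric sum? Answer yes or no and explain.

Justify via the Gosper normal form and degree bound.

Yes. s_k = -k/(k + 4).

Compute t_(k+1)/t_k: get (k + 4)/(k + 6).
Factor: A=k + 4; B=k + 6; C=1.
Set up (k + 4)·f(k+1) − (k + 5)·f(k) − (1) = 0.
Degrees (1,1,0) ⇒ d ≤ 1.
Coefficient equations give f(k) = k/4.
Get s_k = R·t_k = -k/(k + 4) with R(k) = B(k−1)f(k)/C(k) = k*(k + 5)/4.
Verify: -4/(k**2 + 9*k + 20) matches t_k.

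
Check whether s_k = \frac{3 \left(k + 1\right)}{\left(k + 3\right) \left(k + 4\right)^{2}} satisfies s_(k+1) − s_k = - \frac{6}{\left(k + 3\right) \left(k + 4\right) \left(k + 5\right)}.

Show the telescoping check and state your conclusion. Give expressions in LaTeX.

s_(k+1) = 3*(k + 2)/((k + 4)*(k + 5)**2)
s_(k+1) − s_k = 3*(-2*k**2 - 9*k - 1)/(k**5 + 21*k**4 + 175*k**3 + 723*k**2 + 1480*k + 1200)
(s_(k+1) − s_k) − t_k = 9*(3*k + 13)/(k**5 + 21*k**4 + 175*k**3 + 723*k**2 + 1480*k + 1200)

Invalid: residual \frac{9 \left(3 k + 13\right)}{k^{5} + 21 k^{4} + 175 k^{3} + 723 k^{2} + 1480 k + 1200} ≠ 0.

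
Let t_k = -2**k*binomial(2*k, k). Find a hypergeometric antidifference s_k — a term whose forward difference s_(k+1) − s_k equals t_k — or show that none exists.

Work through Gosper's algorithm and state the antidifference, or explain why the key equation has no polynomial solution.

Step 1: r(k) = 4*(2*k + 1)/(k + 1).
Take A(k)=8*k + 4, B(k)=k + 1, C(k)=1.
Key eq: (8*k + 4)·f(k+1) = (k)·f(k) + (1).
Bound: deg f ≤ -1.
Bound -1 < 0, so the key equation has no polynomial solution.

none (Gosper's algorithm certifies no s_k)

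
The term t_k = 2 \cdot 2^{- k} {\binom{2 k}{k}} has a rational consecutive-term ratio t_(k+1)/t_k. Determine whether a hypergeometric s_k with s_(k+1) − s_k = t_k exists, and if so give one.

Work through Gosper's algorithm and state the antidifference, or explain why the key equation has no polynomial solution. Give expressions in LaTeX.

no hypergeometric antidifference exists

t_(k+1)/t_k = (2*k + 1)/(k + 1).
Factor: A=2*k + 1; B=k + 1; C=1.
Set up (2*k + 1)·f(k+1) − (k)·f(k) − (1) = 0.
deg f ≤ -1 (via 1,1,0).
deg f ≤ -1 is impossible — no certificate.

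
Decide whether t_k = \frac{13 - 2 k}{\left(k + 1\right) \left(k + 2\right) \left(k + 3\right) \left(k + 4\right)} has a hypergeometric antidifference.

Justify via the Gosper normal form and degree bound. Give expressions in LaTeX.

Yes. s_k = \frac{k \left(2 k^{2} + 12 k + 25\right)}{3 \left(k + 1\right) \left(k + 2\right) \left(k + 3\right)}.

Ratio r(k) = (k + 1)*(2*k - 11)/((k + 5)*(2*k - 13)).
Gosper form: A/B · C(k+1)/C(k) with A=k + 1, B=k + 5, C=k - 13/2.
Set up (k + 1)·f(k+1) − (k + 4)·f(k) − (k - 13/2) = 0.
d = 3 from the (1,1,1) case.
Solve for f: f(k) = -k*(2*k**2 + 12*k + 25)/6 (degree 3 ≤ 3).
Then R = B(k−1)f/C = -k*(k + 4)*(2*k**2 + 12*k + 25)/(3*(2*k - 13)), so s_k = R(k)·t_k = k*(2*k**2 + 12*k + 25)/(3*(k + 1)*(k + 2)*(k + 3)).
s_(k+1) − s_k = (13 - 2*k)/(k**4 + 10*k**3 + 35*k**2 + 50*k + 24) = t_k.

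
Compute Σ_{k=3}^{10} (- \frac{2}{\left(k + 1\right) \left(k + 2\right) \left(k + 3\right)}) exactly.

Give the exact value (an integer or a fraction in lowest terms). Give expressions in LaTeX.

Σ = -17/390

r(k) = (k + 1)/(k + 4) after simplifying.
So A=k + 1 and B=k + 4, with C=1.
Key eq: (k + 1)·f(k+1) = (k + 3)·f(k) + (1).
From deg A=1, deg B=1, deg C=0: d=2.
Solve for f: f(k) = k*(k + 3)/4 (degree 2 ≤ 2).
So s_k = (B(k−1)f/C)·t_k = (k*(k + 3)**2/4)·t_k = k*(-k - 3)/(2*(k + 1)*(k + 2)).
Check: Δs_k = -2/(k**3 + 6*k**2 + 11*k + 6). ✓
Σ_(k=3)^(10) t_k = s_(11) − s_(3) = -77/156 − (-9/20) = -17/390.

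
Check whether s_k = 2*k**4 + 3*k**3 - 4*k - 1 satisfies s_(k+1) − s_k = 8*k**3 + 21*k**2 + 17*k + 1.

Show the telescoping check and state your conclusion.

valid; difference matches t_k

s_(k+1) = k*(2*k**3 + 11*k**2 + 21*k + 13)
s_(k+1) − s_k = 8*k**3 + 21*k**2 + 17*k + 1
(s_(k+1) − s_k) − t_k = 0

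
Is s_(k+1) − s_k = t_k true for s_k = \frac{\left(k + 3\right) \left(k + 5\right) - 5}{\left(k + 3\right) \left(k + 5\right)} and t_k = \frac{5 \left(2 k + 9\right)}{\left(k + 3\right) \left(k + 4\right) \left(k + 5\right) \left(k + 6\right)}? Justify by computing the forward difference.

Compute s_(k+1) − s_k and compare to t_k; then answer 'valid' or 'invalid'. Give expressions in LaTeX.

Valid — Δs_k = t_k.

s_(k+1) = ((k + 4)*(k + 6) - 5)/((k + 4)*(k + 6))
s_(k+1) − s_k = 5*(2*k + 9)/(k**4 + 18*k**3 + 119*k**2 + 342*k + 360)
(s_(k+1) − s_k) − t_k = 0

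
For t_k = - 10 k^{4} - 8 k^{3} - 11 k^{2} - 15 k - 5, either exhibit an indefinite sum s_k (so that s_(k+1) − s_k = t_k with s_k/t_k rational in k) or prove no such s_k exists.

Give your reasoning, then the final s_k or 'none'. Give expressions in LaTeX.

s_k = k \left(- 2 k^{4} + 3 k^{3} - 3 k^{2} - 4 k + 1\right)

t_(k+1)/t_k = (10*k**4 + 48*k**3 + 95*k**2 + 101*k + 49)/(10*k**4 + 8*k**3 + 11*k**2 + 15*k + 5).
Normal form (A,B,C) = (1, 1, k**4 + 4*k**3/5 + 11*k**2/10 + 3*k/2 + 1/2).
f must satisfy (1)·f(k+1) − (1)·f(k) = k**4 + 4*k**3/5 + 11*k**2/10 + 3*k/2 + 1/2.
Bound: deg f ≤ 5.
Solving with deg f ≤ 5: f(k) = k*(2*k**4 - 3*k**3 + 3*k**2 + 4*k - 1)/10.
Get s_k = R·t_k = k*(-2*k**4 + 3*k**3 - 3*k**2 - 4*k + 1) with R(k) = B(k−1)f(k)/C(k) = k*(2*k**4 - 3*k**3 + 3*k**2 + 4*k - 1)/(10*k**4 + 8*k**3 + 11*k**2 + 15*k + 5).
Check: Δs_k = -10*k**4 - 8*k**3 - 11*k**2 - 15*k - 5. ✓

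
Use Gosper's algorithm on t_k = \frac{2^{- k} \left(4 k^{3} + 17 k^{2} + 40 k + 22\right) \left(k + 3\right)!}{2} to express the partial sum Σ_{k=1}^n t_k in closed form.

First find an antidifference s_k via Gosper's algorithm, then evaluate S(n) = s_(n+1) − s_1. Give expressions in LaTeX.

S(n) = \frac{2^{- n} \left(- 144 \cdot 2^{n} + 4 n^{6} n! + 49 n^{5} n! + 236 n^{4} n! + 575 n^{3} n! + 756 n^{2} n! + 516 n n! + 144 n!\right)}{2}

Step 1: r(k) = (4*k**4 + 45*k**3 + 202*k**2 + 427*k + 332)/(2*(4*k**3 + 17*k**2 + 40*k + 22)).
Gosper form: A/B · C(k+1)/C(k) with A=k/2 + 2, B=1, C=k**3 + 17*k**2/4 + 10*k + 11/2.
Key eq: (k/2 + 2)·f(k+1) = (1)·f(k) + (k**3 + 17*k**2/4 + 10*k + 11/2).
Bound: deg f ≤ 2.
Solving with deg f ≤ 2: f(k) = (4*k**2 + k + 1)/2.
R(k) = B(k−1)·f(k)/C(k) = 2*(4*k**2 + k + 1)/(4*k**3 + 17*k**2 + 40*k + 22); s_k = R·t_k = (4*k**2 + k + 1)*factorial(k + 3)/2**k.
Verify: (4*k**3 + 17*k**2 + 40*k + 22)*factorial(k + 3)/(2*2**k) matches t_k.
Telescope: S(n) = s_(n+1) − s_(1) = 2**(-n - 1)*(4*n**2 + 9*n + 6)*factorial(n + 4) − (72) = (-144*2**n + 4*n**6*factorial(n) + 49*n**5*factorial(n) + 236*n**4*factorial(n) + 575*n**3*factorial(n) + 756*n**2*factorial(n) + 516*n*factorial(n) + 144*factorial(n))/(2*2**n).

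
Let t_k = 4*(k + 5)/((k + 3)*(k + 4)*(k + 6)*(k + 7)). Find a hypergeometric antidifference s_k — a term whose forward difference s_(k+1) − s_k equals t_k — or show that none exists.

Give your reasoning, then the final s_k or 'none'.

s_k = k*(k + 9)/(9*(k**2 + 9*k + 18))

r(k) = (k + 3)*(k + 6)**2/((k + 5)**2*(k + 8)) after simplifying.
Normal form (A,B,C) = (k + 3, k + 8, k**2 + 10*k + 25).
Need (k + 3)·f(k+1) − (k + 7)·f(k) = k**2 + 10*k + 25.
deg f ≤ 4 (via 1,1,2).
Coefficient equations give f(k) = k*(k + 4)*(k + 5)*(k + 9)/36.
Get s_k = R·t_k = k*(k + 9)/(9*(k**2 + 9*k + 18)) with R(k) = B(k−1)f(k)/C(k) = k*(k + 4)*(k + 7)*(k + 9)/(36*(k + 5)).
Δs = 4*(k + 5)/(k**4 + 20*k**3 + 145*k**2 + 450*k + 504), as required.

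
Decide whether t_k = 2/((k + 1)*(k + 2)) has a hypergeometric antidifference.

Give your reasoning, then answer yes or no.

Yes. s_k = 2*k/(k + 1).

Ratio r(k) = (k + 1)/(k + 3).
Normal form (A,B,C) = (k + 1, k + 3, 1).
f must satisfy (k + 1)·f(k+1) − (k + 2)·f(k) = 1.
deg f ≤ 1 (via 1,1,0).
Solve for f: f(k) = k (degree 1 ≤ 1).
So s_k = (B(k−1)f/C)·t_k = (k*(k + 2))·t_k = 2*k/(k + 1).
Check: Δs_k = 2/(k**2 + 3*k + 2). ✓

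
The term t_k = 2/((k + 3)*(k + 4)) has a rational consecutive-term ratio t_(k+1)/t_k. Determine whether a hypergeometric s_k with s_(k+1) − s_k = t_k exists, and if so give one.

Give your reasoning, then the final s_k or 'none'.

s_k = 2*k/(3*(k + 3))

t_(k+1)/t_k = (k + 3)/(k + 5).
So A=k + 3 and B=k + 5, with C=1.
Set up (k + 3)·f(k+1) − (k + 4)·f(k) − (1) = 0.
d = 1 from the (1,1,0) case.
Solve for f: f(k) = k/3 (degree 1 ≤ 1).
R(k) = B(k−1)·f(k)/C(k) = k*(k + 4)/3; s_k = R·t_k = 2*k/(3*(k + 3)).
s_(k+1) − s_k = 2/(k**2 + 7*k + 12) = t_k.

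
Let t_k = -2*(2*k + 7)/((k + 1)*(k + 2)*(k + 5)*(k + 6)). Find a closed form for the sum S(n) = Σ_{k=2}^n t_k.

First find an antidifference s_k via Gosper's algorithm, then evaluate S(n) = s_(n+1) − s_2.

Step 1: r(k) = (k + 1)*(k + 5)*(2*k + 9)/((k + 3)*(k + 7)*(2*k + 7)).
Take A(k)=k + 1, B(k)=k + 7, C(k)=k**3 + 21*k**2/2 + 73*k/2 + 42.
Set up (k + 1)·f(k+1) − (k + 6)·f(k) − (k**3 + 21*k**2/2 + 73*k/2 + 42) = 0.
From deg A=1, deg B=1, deg C=3: d=5.
Match coefficients ⇒ f(k) = k*(k + 2)*(k + 3)*(k + 4)*(k + 6)/10.
So s_k = (B(k−1)f/C)·t_k = (k*(k + 2)*(k + 6)**2/(5*(2*k + 7)))·t_k = 2*k*(-k - 6)/(5*(k**2 + 6*k + 5)).
Check: Δs_k = 2*(-2*k - 7)/(k**4 + 14*k**3 + 65*k**2 + 112*k + 60). ✓
Σ_(k=2)^n t_k = s_(n+1) − s_(2) = (2*(-n**2 - 8*n - 7)/(5*(n**2 + 8*n + 12))) − (-32/105), i.e. 2*(-n**2 - 8*n + 9)/(21*(n**2 + 8*n + 12)).

S(n) = 2*(-n**2 - 8*n + 9)/(21*(n**2 + 8*n + 12))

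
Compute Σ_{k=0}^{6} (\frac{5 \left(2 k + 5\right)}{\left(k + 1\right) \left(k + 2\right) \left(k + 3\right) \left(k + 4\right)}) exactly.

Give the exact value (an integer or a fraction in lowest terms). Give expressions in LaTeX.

Σ = 77/48

t_(k+1)/t_k = (k + 1)*(2*k + 7)/((k + 5)*(2*k + 5)).
So A=k + 1 and B=k + 5, with C=k + 5/2.
Set up (k + 1)·f(k+1) − (k + 4)·f(k) − (k + 5/2) = 0.
deg f ≤ 3 (via 1,1,1).
Solve for f: f(k) = k*(k + 2)*(k + 4)/6 (degree 3 ≤ 3).
Certificate R = B(k−1)f/C = k*(k + 2)*(k + 4)**2/(3*(2*k + 5)) gives s_k = 5*k*(k + 4)/(3*(k**2 + 4*k + 3)).
s_(k+1) − s_k = 5*(2*k + 5)/(k**4 + 10*k**3 + 35*k**2 + 50*k + 24) = t_k.
Evaluate s at k=7 and k=0: 77/48 and 0; difference 77/48.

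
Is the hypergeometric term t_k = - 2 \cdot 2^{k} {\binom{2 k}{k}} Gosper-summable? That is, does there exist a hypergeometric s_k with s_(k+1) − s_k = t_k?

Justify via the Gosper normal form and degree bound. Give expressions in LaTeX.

No. Not Gosper-summable.

t_(k+1)/t_k = 4*(2*k + 1)/(k + 1).
A = 8*k + 4, B = k + 1, C = 1.
Key eq: (8*k + 4)·f(k+1) = (k)·f(k) + (1).
Degrees (1,1,0) ⇒ d ≤ -1.
deg f ≤ -1 is impossible — no certificate.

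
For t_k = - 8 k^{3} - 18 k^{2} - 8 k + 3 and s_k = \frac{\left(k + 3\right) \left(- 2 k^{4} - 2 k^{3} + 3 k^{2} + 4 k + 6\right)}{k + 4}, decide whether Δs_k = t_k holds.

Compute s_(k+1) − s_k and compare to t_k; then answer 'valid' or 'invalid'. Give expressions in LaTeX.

s_(k+1) = (-2*k**5 - 18*k**4 - 55*k**3 - 64*k**2 - 7*k + 36)/(k + 5)
s_(k+1) − s_k = 2*(-4*k**5 - 42*k**4 - 141*k**3 - 173*k**2 - 50*k + 27)/(k**2 + 9*k + 20)
(s_(k+1) − s_k) − t_k = (6*k**4 + 48*k**3 + 83*k**2 + 33*k - 6)/(k**2 + 9*k + 20)

Invalid: residual \frac{6 k^{4} + 48 k^{3} + 83 k^{2} + 33 k - 6}{k^{2} + 9 k + 20} ≠ 0.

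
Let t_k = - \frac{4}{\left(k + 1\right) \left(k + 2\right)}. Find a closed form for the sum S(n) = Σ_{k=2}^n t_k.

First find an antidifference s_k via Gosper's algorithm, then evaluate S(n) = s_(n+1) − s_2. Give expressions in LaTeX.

Compute t_(k+1)/t_k: get (k + 1)/(k + 3).
A = k + 1, B = k + 3, C = 1.
Set up (k + 1)·f(k+1) − (k + 2)·f(k) − (1) = 0.
deg f ≤ 1 (via 1,1,0).
Coefficient equations give f(k) = k.
R(k) = B(k−1)·f(k)/C(k) = k*(k + 2); s_k = R·t_k = -4*k/(k + 1).
Check: Δs_k = -4/(k**2 + 3*k + 2). ✓
Evaluate: s_(n+1) = 4*(-n - 1)/(n + 2); subtract s_(2) = -8/3 ⇒ S(n) = 4*(1 - n)/(3*(n + 2)).

S(n) = \frac{4 \left(1 - n\right)}{3 \left(n + 2\right)}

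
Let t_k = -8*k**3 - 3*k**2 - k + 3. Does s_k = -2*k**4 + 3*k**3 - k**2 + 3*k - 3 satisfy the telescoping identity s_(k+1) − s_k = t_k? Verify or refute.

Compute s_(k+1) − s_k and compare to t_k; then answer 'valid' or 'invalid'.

s_(k+1) = k*(-2*k**3 - 5*k**2 - 4*k + 2)
s_(k+1) − s_k = -8*k**3 - 3*k**2 - k + 3
(s_(k+1) − s_k) − t_k = 0

Valid — Δs_k = t_k.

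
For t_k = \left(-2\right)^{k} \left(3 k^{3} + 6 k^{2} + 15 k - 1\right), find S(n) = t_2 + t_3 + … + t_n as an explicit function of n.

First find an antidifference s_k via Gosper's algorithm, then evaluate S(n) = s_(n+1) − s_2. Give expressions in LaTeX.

Ratio r(k) = 2*(-3*k**3 - 15*k**2 - 36*k - 23)/(3*k**3 + 6*k**2 + 15*k - 1).
So A=-2 and B=1, with C=k**3 + 2*k**2 + 5*k - 1/3.
Key eq: (-2)·f(k+1) = (1)·f(k) + (k**3 + 2*k**2 + 5*k - 1/3).
deg f ≤ 3 (via 0,0,3).
Match coefficients ⇒ f(k) = -(k**3 + 3*k - 3)/3.
Get s_k = R·t_k = (-2)**k*(-k**3 - 3*k + 3) with R(k) = B(k−1)f(k)/C(k) = -(k**3 + 3*k - 3)/(3*k**3 + 6*k**2 + 15*k - 1).
Verify: (-2)**k*(k**3 + 9*k + 2*(k + 1)**3 - 3) matches t_k.
Telescope: S(n) = s_(n+1) − s_(2) = 2*(-2)**n*(n**3 + 3*n**2 + 6*n + 1) − (-44) = 2*(-2)**n*n**3 + 6*(-2)**n*n**2 + 12*(-2)**n*n + 2*(-2)**n + 44.

S(n) = 2 \left(-2\right)^{n} n^{3} + 6 \left(-2\right)^{n} n^{2} + 12 \left(-2\right)^{n} n + 2 \left(-2\right)^{n} + 44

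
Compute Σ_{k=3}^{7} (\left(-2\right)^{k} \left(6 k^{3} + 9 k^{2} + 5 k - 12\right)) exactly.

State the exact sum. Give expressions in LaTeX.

r(k) = 2*(-6*k**3 - 27*k**2 - 41*k - 8)/(6*k**3 + 9*k**2 + 5*k - 12) after simplifying.
Normal form (A,B,C) = (-2, 1, k**3 + 3*k**2/2 + 5*k/6 - 2).
Key eq: (-2)·f(k+1) = (1)·f(k) + (k**3 + 3*k**2/2 + 5*k/6 - 2).
deg f ≤ 3 (via 0,0,3).
Solve for f: f(k) = -(2*k**3 - k**2 - k - 4)/6 (degree 3 ≤ 3).
R(k) = B(k−1)·f(k)/C(k) = -(2*k**3 - k**2 - k - 4)/(6*k**3 + 9*k**2 + 5*k - 12); s_k = R·t_k = (-2)**k*(-2*k**3 + k**2 + k + 4).
Verify: (-2)**k*(6*k**3 + 9*k**2 + 5*k - 12) matches t_k.
Sum = s_(8) − s_(3); s_(8) = -242688, s_(3) = 304 ⇒ -242992.

Σ = -242992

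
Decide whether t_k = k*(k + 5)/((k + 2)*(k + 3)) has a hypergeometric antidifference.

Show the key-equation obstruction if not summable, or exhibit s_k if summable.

Step 1: r(k) = (k + 1)*(k + 2)*(k + 6)/(k*(k + 4)*(k + 5)).
Gosper form: A/B · C(k+1)/C(k) with A=k + 2, B=k + 4, C=k**2 + 5*k.
Set up (k + 2)·f(k+1) − (k + 3)·f(k) − (k**2 + 5*k) = 0.
Degrees (1,1,2) ⇒ d ≤ 2.
Solve for f: f(k) = k*(k - 1) (degree 2 ≤ 2).
R(k) = B(k−1)·f(k)/C(k) = (k - 1)*(k + 3)/(k + 5); s_k = R·t_k = k*(k - 1)/(k + 2).
Check: Δs_k = k*(k + 5)/(k**2 + 5*k + 6). ✓

Yes. s_k = k*(k - 1)/(k + 2).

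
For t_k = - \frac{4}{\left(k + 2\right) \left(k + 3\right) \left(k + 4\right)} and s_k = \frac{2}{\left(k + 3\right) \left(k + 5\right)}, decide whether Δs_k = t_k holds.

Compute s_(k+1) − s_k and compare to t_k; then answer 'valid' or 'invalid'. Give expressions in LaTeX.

s_(k+1) = 2/((k + 4)*(k + 6))
s_(k+1) − s_k = 2*(-2*k - 9)/(k**4 + 18*k**3 + 119*k**2 + 342*k + 360)
(s_(k+1) − s_k) − t_k = 6*(3*k + 14)/(k**5 + 20*k**4 + 155*k**3 + 580*k**2 + 1044*k + 720)

Invalid: residual \frac{6 \left(3 k + 14\right)}{k^{5} + 20 k^{4} + 155 k^{3} + 580 k^{2} + 1044 k + 720} ≠ 0.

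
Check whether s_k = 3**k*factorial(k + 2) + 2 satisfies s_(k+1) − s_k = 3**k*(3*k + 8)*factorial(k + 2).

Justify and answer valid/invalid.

valid; difference matches t_k

s_(k+1) = 3**(k + 1)*factorial(k + 3) + 2
s_(k+1) − s_k = 3**k*(3*k + 8)*factorial(k + 2)
(s_(k+1) − s_k) − t_k = 0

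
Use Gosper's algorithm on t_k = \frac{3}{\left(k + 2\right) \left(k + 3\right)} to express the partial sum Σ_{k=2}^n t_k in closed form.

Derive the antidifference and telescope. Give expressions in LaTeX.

Ratio r(k) = (k + 2)/(k + 4).
Take A(k)=k + 2, B(k)=k + 4, C(k)=1.
Solve (k + 2)·f(k+1) − (k + 3)·f(k) = 1.
Bound: deg f ≤ 1.
Solve for f: f(k) = k/2 (degree 1 ≤ 1).
Then R = B(k−1)f/C = k*(k + 3)/2, so s_k = R(k)·t_k = 3*k/(2*(k + 2)).
Verify: 3/(k**2 + 5*k + 6) matches t_k.
Σ_(k=2)^n t_k = s_(n+1) − s_(2) = (3*(n + 1)/(2*(n + 3))) − (3/4), i.e. 3*(n - 1)/(4*(n + 3)).

S(n) = \frac{3 \left(n - 1\right)}{4 \left(n + 3\right)}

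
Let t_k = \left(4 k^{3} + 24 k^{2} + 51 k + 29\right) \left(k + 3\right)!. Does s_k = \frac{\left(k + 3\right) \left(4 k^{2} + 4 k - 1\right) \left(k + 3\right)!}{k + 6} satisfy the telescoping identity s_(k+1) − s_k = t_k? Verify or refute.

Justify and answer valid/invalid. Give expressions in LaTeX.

Invalid: residual - \frac{3 \left(4 k^{4} + 48 k^{3} + 191 k^{2} + 331 k + 175\right) \left(k + 3\right)!}{\left(k + 6\right) \left(k + 7\right)} ≠ 0.

s_(k+1) = (k + 4)*(4*k**2 + 12*k + 7)*factorial(k + 4)/(k + 7)
s_(k+1) − s_k = (4*k**5 + 64*k**4 + 387*k**3 + 1127*k**2 + 1526*k + 693)*factorial(k + 3)/((k + 6)*(k + 7))
(s_(k+1) − s_k) − t_k = -3*(4*k**4 + 48*k**3 + 191*k**2 + 331*k + 175)*factorial(k + 3)/((k + 6)*(k + 7))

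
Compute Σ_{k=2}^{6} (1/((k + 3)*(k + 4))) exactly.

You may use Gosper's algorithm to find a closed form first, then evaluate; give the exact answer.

r(k) = (k + 3)/(k + 5) after simplifying.
Take A(k)=k + 3, B(k)=k + 5, C(k)=1.
Solve (k + 3)·f(k+1) − (k + 4)·f(k) = 1.
d = 1 from the (1,1,0) case.
Solving with deg f ≤ 1: f(k) = k/3.
R(k) = B(k−1)·f(k)/C(k) = k*(k + 4)/3; s_k = R·t_k = k/(3*(k + 3)).
Verify: 1/(k**2 + 7*k + 12) matches t_k.
Evaluate s at k=7 and k=2: 7/30 and 2/15; difference 1/10.

Σ = 1/10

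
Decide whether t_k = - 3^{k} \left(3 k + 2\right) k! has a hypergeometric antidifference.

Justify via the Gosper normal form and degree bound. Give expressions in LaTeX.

r(k) = 3*(k + 1)*(3*k + 5)/(3*k + 2) after simplifying.
Normal form (A,B,C) = (3*k + 3, 1, k + 2/3).
Need (3*k + 3)·f(k+1) − (1)·f(k) = k + 2/3.
Bound: deg f ≤ 0.
A polynomial solution: f(k) = 1/3.
Then R = B(k−1)f/C = 1/(3*k + 2), so s_k = R(k)·t_k = -3**k*factorial(k).
Δs = -3**k*(3*k + 2)*factorial(k), as required.

Yes. s_k = - 3^{k} k!.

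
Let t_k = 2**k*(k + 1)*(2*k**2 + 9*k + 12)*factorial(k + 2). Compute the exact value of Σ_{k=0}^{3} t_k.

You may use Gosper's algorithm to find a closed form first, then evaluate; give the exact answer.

Step 1: r(k) = 2*(k + 2)*(k + 3)*(9*k + 2*(k + 1)**2 + 21)/((k + 1)*(2*k**2 + 9*k + 12)).
Normal form (A,B,C) = (2*k + 6, 1, k**3 + 11*k**2/2 + 21*k/2 + 6).
f must satisfy (2*k + 6)·f(k+1) − (1)·f(k) = k**3 + 11*k**2/2 + 21*k/2 + 6.
From deg A=1, deg B=0, deg C=3: d=2.
Coefficient equations give f(k) = k*(k + 1)/2.
Get s_k = R·t_k = 2**k*k*(k + 1)*factorial(k + 2) with R(k) = B(k−1)f(k)/C(k) = k/(2*k**2 + 9*k + 12).
Δs = 2**k*(k + 1)*(2*k**2 + 9*k + 12)*factorial(k + 2), as required.
Telescoping: Σ = s_(4) − s_(0) = 230400 − (0) = 230400.

Σ = 230400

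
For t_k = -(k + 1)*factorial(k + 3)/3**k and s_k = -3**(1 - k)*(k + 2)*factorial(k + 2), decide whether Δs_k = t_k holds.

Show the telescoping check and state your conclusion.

Invalid: residual k*factorial(k + 2)/3**k ≠ 0.

s_(k+1) = -(k + 3)*factorial(k + 3)/3**k
s_(k+1) − s_k = -(k**2 + 3*k + 3)*factorial(k + 2)/3**k
(s_(k+1) − s_k) − t_k = k*factorial(k + 2)/3**k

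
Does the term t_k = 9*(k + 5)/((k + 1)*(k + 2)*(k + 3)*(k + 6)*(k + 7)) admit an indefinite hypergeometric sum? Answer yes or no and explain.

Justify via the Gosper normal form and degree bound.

Step 1: r(k) = (k + 1)*(k + 6)**2/((k + 4)*(k + 5)*(k + 8)).
Gosper form: A/B · C(k+1)/C(k) with A=k + 1, B=k + 8, C=k**3 + 14*k**2 + 65*k + 100.
Need (k + 1)·f(k+1) − (k + 7)·f(k) = k**3 + 14*k**2 + 65*k + 100.
deg f ≤ 6 (via 1,1,3).
Match coefficients ⇒ f(k) = k*(k + 3)*(k + 4)**2*(k + 5)**2/36.
So s_k = (B(k−1)f/C)·t_k = (k*(k + 3)*(k + 4)*(k + 7)/36)·t_k = k*(k**2 + 9*k + 20)/(4*(k**3 + 9*k**2 + 20*k + 12)).
Check: Δs_k = 9*(k + 5)/(k**5 + 19*k**4 + 131*k**3 + 401*k**2 + 540*k + 252). ✓

Yes. s_k = k*(k**2 + 9*k + 20)/(4*(k**3 + 9*k**2 + 20*k + 12)).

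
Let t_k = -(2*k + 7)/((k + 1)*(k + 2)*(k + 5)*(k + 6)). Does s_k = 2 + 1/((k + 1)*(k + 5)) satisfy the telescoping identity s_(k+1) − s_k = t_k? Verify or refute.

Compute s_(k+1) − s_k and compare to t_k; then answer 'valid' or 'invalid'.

valid; difference matches t_k

s_(k+1) = 2 + 1/((k + 2)*(k + 6))
s_(k+1) − s_k = (-2*k - 7)/(k**4 + 14*k**3 + 65*k**2 + 112*k + 60)
(s_(k+1) − s_k) − t_k = 0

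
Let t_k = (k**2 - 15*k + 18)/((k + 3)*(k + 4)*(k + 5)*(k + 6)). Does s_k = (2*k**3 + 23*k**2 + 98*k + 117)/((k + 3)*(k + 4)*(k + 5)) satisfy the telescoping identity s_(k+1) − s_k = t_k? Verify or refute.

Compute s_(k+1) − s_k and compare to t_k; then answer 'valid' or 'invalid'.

valid; difference matches t_k

s_(k+1) = (98*k + 2*(k + 1)**3 + 23*(k + 1)**2 + 215)/((k + 4)*(k + 5)*(k + 6))
s_(k+1) − s_k = (k**2 - 15*k + 18)/(k**4 + 18*k**3 + 119*k**2 + 342*k + 360)
(s_(k+1) − s_k) − t_k = 0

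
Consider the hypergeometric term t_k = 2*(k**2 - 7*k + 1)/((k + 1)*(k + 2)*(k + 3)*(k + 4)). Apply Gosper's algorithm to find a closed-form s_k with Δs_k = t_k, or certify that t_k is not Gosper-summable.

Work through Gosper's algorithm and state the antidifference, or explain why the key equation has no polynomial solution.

s_k = 2*k*(2 - k)/((k + 1)*(k + 2)*(k + 3))

t_(k+1)/t_k = -(k + 1)*(7*k - (k + 1)**2 + 6)/((k + 5)*(k**2 - 7*k + 1)).
So A=k + 1 and B=k + 5, with C=k**2 - 7*k + 1.
Set up (k + 1)·f(k+1) − (k + 4)·f(k) − (k**2 - 7*k + 1) = 0.
From deg A=1, deg B=1, deg C=2: d=3.
Solve for f: f(k) = -k*(k - 2) (degree 2 ≤ 3).
R(k) = B(k−1)·f(k)/C(k) = -k*(k - 2)*(k + 4)/(k**2 - 7*k + 1); s_k = R·t_k = 2*k*(2 - k)/((k + 1)*(k + 2)*(k + 3)).
Check: Δs_k = 2*(k**2 - 7*k + 1)/(k**4 + 10*k**3 + 35*k**2 + 50*k + 24). ✓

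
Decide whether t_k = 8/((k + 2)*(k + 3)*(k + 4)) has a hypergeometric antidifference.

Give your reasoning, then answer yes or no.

Yes. s_k = 2*k*(k + 5)/(3*(k + 2)*(k + 3)).

Step 1: r(k) = (k + 2)/(k + 5).
Take A(k)=k + 2, B(k)=k + 5, C(k)=1.
Set up (k + 2)·f(k+1) − (k + 4)·f(k) − (1) = 0.
Bound: deg f ≤ 2.
Coefficient equations give f(k) = k*(k + 5)/12.
Then R = B(k−1)f/C = k*(k + 4)*(k + 5)/12, so s_k = R(k)·t_k = 2*k*(k + 5)/(3*(k + 2)*(k + 3)).
Check: Δs_k = 8/(k**3 + 9*k**2 + 26*k + 24). ✓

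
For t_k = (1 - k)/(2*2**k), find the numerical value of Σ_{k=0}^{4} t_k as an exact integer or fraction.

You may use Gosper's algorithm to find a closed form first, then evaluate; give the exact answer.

Σ = 5/32

Ratio r(k) = k/(2*(k - 1)).
Take A(k)=1/2, B(k)=1, C(k)=k - 1.
Solve (1/2)·f(k+1) − (1)·f(k) = k - 1.
deg f ≤ 1 (via 0,0,1).
Solving with deg f ≤ 1: f(k) = -2*k.
Get s_k = R·t_k = k/2**k with R(k) = B(k−1)f(k)/C(k) = -2*k/(k - 1).
Check: Δs_k = (1 - k)/(2*2**k). ✓
Evaluate s at k=5 and k=0: 5/32 and 0; difference 5/32.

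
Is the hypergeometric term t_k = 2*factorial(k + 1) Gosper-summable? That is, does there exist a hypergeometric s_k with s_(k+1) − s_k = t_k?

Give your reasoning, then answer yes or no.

Compute t_(k+1)/t_k: get k + 2.
Normal form (A,B,C) = (k + 2, 1, 1).
Solve (k + 2)·f(k+1) − (1)·f(k) = 1.
deg f ≤ -1 (via 1,0,0).
d = -1 < 0 ⇒ no nonzero polynomial f; not summable.

No — t_k has no hypergeometric antidifference.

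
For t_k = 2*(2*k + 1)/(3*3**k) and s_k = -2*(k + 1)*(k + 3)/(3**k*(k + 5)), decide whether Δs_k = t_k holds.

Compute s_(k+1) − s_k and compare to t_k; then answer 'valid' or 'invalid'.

s_(k+1) = -2*(k + 2)*(k + 4)/(3*3**k*(k + 6))
s_(k+1) − s_k = 2*(2*k**3 + 19*k**2 + 43*k + 14)/(3*3**k*(k**2 + 11*k + 30))
(s_(k+1) − s_k) − t_k = 8*(-k**2 - 7*k - 4)/(3*3**k*(k**2 + 11*k + 30))

Invalid: residual 8*(-k**2 - 7*k - 4)/(3*3**k*(k**2 + 11*k + 30)) ≠ 0.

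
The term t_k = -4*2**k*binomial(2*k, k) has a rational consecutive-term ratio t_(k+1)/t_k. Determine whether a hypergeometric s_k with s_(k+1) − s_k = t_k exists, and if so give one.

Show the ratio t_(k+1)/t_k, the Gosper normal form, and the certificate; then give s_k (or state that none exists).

Step 1: r(k) = 4*(2*k + 1)/(k + 1).
Gosper form: A/B · C(k+1)/C(k) with A=8*k + 4, B=k + 1, C=1.
Need (8*k + 4)·f(k+1) − (k)·f(k) = 1.
Degrees (1,1,0) ⇒ d ≤ -1.
deg f ≤ -1 is impossible — no certificate.

no hypergeometric antidifference exists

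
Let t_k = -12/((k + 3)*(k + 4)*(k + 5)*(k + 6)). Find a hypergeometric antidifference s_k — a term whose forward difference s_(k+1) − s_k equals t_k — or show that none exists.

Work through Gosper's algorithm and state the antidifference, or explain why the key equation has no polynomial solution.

s_k = k*(-k**2 - 12*k - 47)/(15*(k + 3)*(k + 4)*(k + 5))

Ratio r(k) = (k + 3)/(k + 7).
Normal form (A,B,C) = (k + 3, k + 7, 1).
Solve (k + 3)·f(k+1) − (k + 6)·f(k) = 1.
Degrees (1,1,0) ⇒ d ≤ 3.
Solving with deg f ≤ 3: f(k) = k*(k**2 + 12*k + 47)/180.
So s_k = (B(k−1)f/C)·t_k = (k*(k + 6)*(k**2 + 12*k + 47)/180)·t_k = k*(-k**2 - 12*k - 47)/(15*(k + 3)*(k + 4)*(k + 5)).
s_(k+1) − s_k = -12/(k**4 + 18*k**3 + 119*k**2 + 342*k + 360) = t_k.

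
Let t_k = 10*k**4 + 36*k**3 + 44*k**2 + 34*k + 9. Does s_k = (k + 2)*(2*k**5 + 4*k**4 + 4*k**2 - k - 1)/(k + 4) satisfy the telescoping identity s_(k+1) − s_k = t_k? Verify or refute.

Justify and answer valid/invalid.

s_(k+1) = (k + 3)*(-k + 2*(k + 1)**5 + 4*(k + 1)**4 + 4*(k + 1)**2 - 2)/(k + 5)
s_(k+1) − s_k = (10*k**6 + 110*k**5 + 424*k**4 + 774*k**3 + 783*k**2 + 469*k + 106)/(k**2 + 9*k + 20)
(s_(k+1) − s_k) − t_k = 2*(-8*k**5 - 72*k**4 - 188*k**3 - 206*k**2 - 146*k - 37)/(k**2 + 9*k + 20)

Invalid: residual 2*(-8*k**5 - 72*k**4 - 188*k**3 - 206*k**2 - 146*k - 37)/(k**2 + 9*k + 20) ≠ 0.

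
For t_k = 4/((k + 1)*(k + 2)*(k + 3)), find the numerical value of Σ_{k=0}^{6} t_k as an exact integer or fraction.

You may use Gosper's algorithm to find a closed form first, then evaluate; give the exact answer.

Σ = 35/36

r(k) = (k + 1)/(k + 4) after simplifying.
Take A(k)=k + 1, B(k)=k + 4, C(k)=1.
f must satisfy (k + 1)·f(k+1) − (k + 3)·f(k) = 1.
Bound: deg f ≤ 2.
A polynomial solution: f(k) = k*(k + 3)/4.
Certificate R = B(k−1)f/C = k*(k + 3)**2/4 gives s_k = k*(k + 3)/((k + 1)*(k + 2)).
Δs = 4/(k**3 + 6*k**2 + 11*k + 6), as required.
Sum = s_(7) − s_(0); s_(7) = 35/36, s_(0) = 0 ⇒ 35/36.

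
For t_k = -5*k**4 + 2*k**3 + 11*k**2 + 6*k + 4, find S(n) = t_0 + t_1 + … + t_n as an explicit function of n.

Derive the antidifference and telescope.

The ratio is (5*k**4 + 18*k**3 + 13*k**2 - 14*k - 18)/(5*k**4 - 2*k**3 - 11*k**2 - 6*k - 4).
Take A(k)=1, B(k)=1, C(k)=k**4 - 2*k**3/5 - 11*k**2/5 - 6*k/5 - 4/5.
Set up (1)·f(k+1) − (1)·f(k) − (k**4 - 2*k**3/5 - 11*k**2/5 - 6*k/5 - 4/5) = 0.
Degrees (0,0,4) ⇒ d ≤ 5.
Solving with deg f ≤ 5: f(k) = k*(k**4 - 3*k**3 - k**2 + 2*k - 3)/5.
Get s_k = R·t_k = k*(-k**4 + 3*k**3 + k**2 - 2*k + 3) with R(k) = B(k−1)f(k)/C(k) = k*(k**4 - 3*k**3 - k**2 + 2*k - 3)/(5*k**4 - 2*k**3 - 11*k**2 - 6*k - 4).
Check: Δs_k = -5*k**4 + 2*k**3 + 11*k**2 + 6*k + 4. ✓
Σ_(k=0)^n t_k = s_(n+1) − s_(0) = (-n**5 - 2*n**4 + 3*n**3 + 9*n**2 + 9*n + 4) − (0), i.e. -n**5 - 2*n**4 + 3*n**3 + 9*n**2 + 9*n + 4.

S(n) = -n**5 - 2*n**4 + 3*n**3 + 9*n**2 + 9*n + 4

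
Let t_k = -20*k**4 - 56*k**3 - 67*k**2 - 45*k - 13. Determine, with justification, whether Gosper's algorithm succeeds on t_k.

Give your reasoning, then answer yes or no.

Yes. s_k = k*(-4*k**4 - 4*k**3 - k**2 - 3*k - 1).

Step 1: r(k) = (20*k**4 + 136*k**3 + 355*k**2 + 427*k + 201)/(20*k**4 + 56*k**3 + 67*k**2 + 45*k + 13).
So A=1 and B=1, with C=k**4 + 14*k**3/5 + 67*k**2/20 + 9*k/4 + 13/20.
Solve (1)·f(k+1) − (1)·f(k) = k**4 + 14*k**3/5 + 67*k**2/20 + 9*k/4 + 13/20.
d = 5 from the (0,0,4) case.
Solve for f: f(k) = k*(4*k**4 + 4*k**3 + k**2 + 3*k + 1)/20 (degree 5 ≤ 5).
Get s_k = R·t_k = k*(-4*k**4 - 4*k**3 - k**2 - 3*k - 1) with R(k) = B(k−1)f(k)/C(k) = k*(4*k**4 + 4*k**3 + k**2 + 3*k + 1)/(20*k**4 + 56*k**3 + 67*k**2 + 45*k + 13).
Check: Δs_k = -20*k**4 - 56*k**3 - 67*k**2 - 45*k - 13. ✓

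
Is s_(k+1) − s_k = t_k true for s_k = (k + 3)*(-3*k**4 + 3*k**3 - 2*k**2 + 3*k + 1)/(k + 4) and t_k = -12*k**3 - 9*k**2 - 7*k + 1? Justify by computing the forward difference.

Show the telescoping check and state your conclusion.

Invalid: residual (9*k**4 + 60*k**3 + 41*k**2 + 30*k - 3)/(k**2 + 9*k + 20) ≠ 0.

s_(k+1) = (-3*k**5 - 21*k**4 - 47*k**3 - 48*k**2 - 14*k + 8)/(k + 5)
s_(k+1) − s_k = (-12*k**5 - 108*k**4 - 268*k**3 - 201*k**2 - 101*k + 17)/(k**2 + 9*k + 20)
(s_(k+1) − s_k) − t_k = (9*k**4 + 60*k**3 + 41*k**2 + 30*k - 3)/(k**2 + 9*k + 20)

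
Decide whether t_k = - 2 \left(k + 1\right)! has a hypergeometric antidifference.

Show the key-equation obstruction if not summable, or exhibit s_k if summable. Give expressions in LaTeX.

No; the degree bound rules out any f.

Step 1: r(k) = k + 2.
Gosper form: A/B · C(k+1)/C(k) with A=k + 2, B=1, C=1.
Key eq: (k + 2)·f(k+1) = (1)·f(k) + (1).
From deg A=1, deg B=0, deg C=0: d=-1.
d = -1 < 0 ⇒ no nonzero polynomial f; not summable.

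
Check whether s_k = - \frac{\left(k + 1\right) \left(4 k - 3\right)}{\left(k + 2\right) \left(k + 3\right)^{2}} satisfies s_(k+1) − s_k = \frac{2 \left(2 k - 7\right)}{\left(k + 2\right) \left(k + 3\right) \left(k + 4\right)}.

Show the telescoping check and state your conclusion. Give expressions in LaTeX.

Invalid: residual \frac{2 \left(- 8 k^{2} - 11 k + 54\right)}{k^{5} + 16 k^{4} + 101 k^{3} + 314 k^{2} + 480 k + 288} ≠ 0.

s_(k+1) = -(k + 2)*(4*k + 1)/((k + 3)*(k + 4)**2)
s_(k+1) − s_k = 2*(2*k**3 - k**2 - 36*k - 30)/(k**5 + 16*k**4 + 101*k**3 + 314*k**2 + 480*k + 288)
(s_(k+1) − s_k) − t_k = 2*(-8*k**2 - 11*k + 54)/(k**5 + 16*k**4 + 101*k**3 + 314*k**2 + 480*k + 288)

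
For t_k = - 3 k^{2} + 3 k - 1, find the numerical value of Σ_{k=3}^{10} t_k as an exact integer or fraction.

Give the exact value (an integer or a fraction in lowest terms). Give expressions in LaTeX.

Σ = -992

The ratio is (3*k**2 + 3*k + 1)/(3*k**2 - 3*k + 1).
So A=1 and B=1, with C=k**2 - k + 1/3.
Set up (1)·f(k+1) − (1)·f(k) − (k**2 - k + 1/3) = 0.
From deg A=0, deg B=0, deg C=2: d=3.
Solve for f: f(k) = k*(k**2 - 3*k + 3)/3 (degree 3 ≤ 3).
So s_k = (B(k−1)f/C)·t_k = (k*(k**2 - 3*k + 3)/(3*k**2 - 3*k + 1))·t_k = k*(-k**2 + 3*k - 3).
Δs = -3*k**2 + 3*k - 1, as required.
Telescoping: Σ = s_(11) − s_(3) = -1001 − (-9) = -992.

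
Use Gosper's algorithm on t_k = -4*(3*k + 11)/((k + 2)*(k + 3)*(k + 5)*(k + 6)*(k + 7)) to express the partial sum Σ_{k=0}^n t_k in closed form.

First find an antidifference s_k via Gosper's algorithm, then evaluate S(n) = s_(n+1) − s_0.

S(n) = (-n**3 - 16*n**2 - 81*n - 66)/(15*(n**3 + 16*n**2 + 81*n + 126))

t_(k+1)/t_k = (k + 2)*(k + 5)*(3*k + 14)/((k + 4)*(k + 8)*(3*k + 11)).
Gosper form: A/B · C(k+1)/C(k) with A=k + 2, B=k + 8, C=k**2 + 23*k/3 + 44/3.
Need (k + 2)·f(k+1) − (k + 7)·f(k) = k**2 + 23*k/3 + 44/3.
Bound: deg f ≤ 5.
Solving with deg f ≤ 5: f(k) = k*(k + 3)*(k + 4)*(k**2 + 13*k + 52)/180.
R(k) = B(k−1)·f(k)/C(k) = k*(k + 3)*(k + 7)*(k**2 + 13*k + 52)/(60*(3*k + 11)); s_k = R·t_k = k*(-k**2 - 13*k - 52)/(15*(k**3 + 13*k**2 + 52*k + 60)).
s_(k+1) − s_k = 4*(-3*k - 11)/(k**5 + 23*k**4 + 203*k**3 + 853*k**2 + 1692*k + 1260) = t_k.
Telescope: S(n) = s_(n+1) − s_(0) = (-n**3 - 16*n**2 - 81*n - 66)/(15*(n**3 + 16*n**2 + 81*n + 126)) − (0) = (-n**3 - 16*n**2 - 81*n - 66)/(15*(n**3 + 16*n**2 + 81*n + 126)).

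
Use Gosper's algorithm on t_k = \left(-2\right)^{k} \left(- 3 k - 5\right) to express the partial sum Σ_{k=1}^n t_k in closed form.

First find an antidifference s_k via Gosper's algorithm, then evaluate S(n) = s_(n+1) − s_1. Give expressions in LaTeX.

Ratio r(k) = 2*(-3*k - 8)/(3*k + 5).
Take A(k)=-2, B(k)=1, C(k)=k + 5/3.
Solve (-2)·f(k+1) − (1)·f(k) = k + 5/3.
Bound: deg f ≤ 1.
A polynomial solution: f(k) = -(k + 1)/3.
Then R = B(k−1)f/C = -(k + 1)/(3*k + 5), so s_k = R(k)·t_k = (-2)**k*(k + 1).
Δs = (-2)**k*(-3*k - 5), as required.
Evaluate: s_(n+1) = (-2)**(n + 1)*(n + 2); subtract s_(1) = -4 ⇒ S(n) = -2*(-2)**n*n - 4*(-2)**n + 4.

S(n) = - 2 \left(-2\right)^{n} n - 4 \left(-2\right)^{n} + 4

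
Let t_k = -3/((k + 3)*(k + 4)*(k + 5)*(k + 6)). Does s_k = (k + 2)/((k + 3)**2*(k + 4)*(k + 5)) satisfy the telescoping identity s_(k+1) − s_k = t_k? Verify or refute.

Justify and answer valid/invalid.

s_(k+1) = (k + 3)/((k + 4)**2*(k + 5)*(k + 6))
s_(k+1) − s_k = (-(k + 2)*(k + 4)*(k + 6) + (k + 3)**3)/((k + 3)**2*(k + 4)**2*(k + 5)*(k + 6))
(s_(k+1) − s_k) − t_k = (4*k + 15)/(k**6 + 25*k**5 + 257*k**4 + 1391*k**3 + 4182*k**2 + 6624*k + 4320)

Invalid: residual (4*k + 15)/(k**6 + 25*k**5 + 257*k**4 + 1391*k**3 + 4182*k**2 + 6624*k + 4320) ≠ 0.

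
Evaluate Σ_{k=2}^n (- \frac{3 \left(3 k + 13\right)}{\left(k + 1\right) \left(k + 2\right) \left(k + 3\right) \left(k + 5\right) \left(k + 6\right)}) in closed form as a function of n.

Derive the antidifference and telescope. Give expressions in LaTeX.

S(n) = \frac{- n^{3} - 11 n^{2} - 36 n + 48}{28 \left(n^{3} + 11 n^{2} + 36 n + 36\right)}

The ratio is (k + 1)*(k + 5)*(3*k + 16)/((k + 4)*(k + 7)*(3*k + 13)).
Normal form (A,B,C) = (k + 1, k + 7, k**2 + 25*k/3 + 52/3).
Need (k + 1)·f(k+1) − (k + 6)·f(k) = k**2 + 25*k/3 + 52/3.
d = 5 from the (1,1,2) case.
Solving with deg f ≤ 5: f(k) = k*(k + 3)*(k + 4)*(k**2 + 8*k + 17)/30.
Get s_k = R·t_k = 3*k*(-k**2 - 8*k - 17)/(10*(k**3 + 8*k**2 + 17*k + 10)) with R(k) = B(k−1)f(k)/C(k) = k*(k + 3)*(k + 6)*(k**2 + 8*k + 17)/(10*(3*k + 13)).
Δs = 3*(-3*k - 13)/(k**5 + 17*k**4 + 107*k**3 + 307*k**2 + 396*k + 180), as required.
Σ_(k=2)^n t_k = s_(n+1) − s_(2) = (3*(-n**3 - 11*n**2 - 36*n - 26)/(10*(n**3 + 11*n**2 + 36*n + 36))) − (-37/140), i.e. (-n**3 - 11*n**2 - 36*n + 48)/(28*(n**3 + 11*n**2 + 36*n + 36)).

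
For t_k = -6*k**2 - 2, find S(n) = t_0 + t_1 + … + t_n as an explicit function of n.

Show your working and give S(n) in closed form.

Step 1: r(k) = (3*(k + 1)**2 + 1)/(3*k**2 + 1).
Take A(k)=1, B(k)=1, C(k)=k**2 + 1/3.
Need (1)·f(k+1) − (1)·f(k) = k**2 + 1/3.
From deg A=0, deg B=0, deg C=2: d=3.
Coefficient equations give f(k) = k*(2*k**2 - 3*k + 3)/6.
Certificate R = B(k−1)f/C = k*(2*k**2 - 3*k + 3)/(2*(3*k**2 + 1)) gives s_k = k*(-2*k**2 + 3*k - 3).
Δs = -6*k**2 - 2, as required.
Σ_(k=0)^n t_k = s_(n+1) − s_(0) = (-2*n**3 - 3*n**2 - 3*n - 2) − (0), i.e. -2*n**3 - 3*n**2 - 3*n - 2.

S(n) = -2*n**3 - 3*n**2 - 3*n - 2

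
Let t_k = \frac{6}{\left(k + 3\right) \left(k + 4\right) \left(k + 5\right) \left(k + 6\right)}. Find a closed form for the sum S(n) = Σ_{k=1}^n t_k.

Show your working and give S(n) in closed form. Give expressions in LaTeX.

The ratio is (k + 3)/(k + 7).
A = k + 3, B = k + 7, C = 1.
Need (k + 3)·f(k+1) − (k + 6)·f(k) = 1.
Degrees (1,1,0) ⇒ d ≤ 3.
Match coefficients ⇒ f(k) = k*(k**2 + 12*k + 47)/180.
So s_k = (B(k−1)f/C)·t_k = (k*(k + 6)*(k**2 + 12*k + 47)/180)·t_k = k*(k**2 + 12*k + 47)/(30*(k + 3)*(k + 4)*(k + 5)).
s_(k+1) − s_k = 6/(k**4 + 18*k**3 + 119*k**2 + 342*k + 360) = t_k.
s_(n+1) = (n**3 + 15*n**2 + 74*n + 60)/(30*(n**3 + 15*n**2 + 74*n + 120)) and s_(1) = 1/60, so S(n) = n*(n**2 + 15*n + 74)/(60*(n**3 + 15*n**2 + 74*n + 120)).

S(n) = \frac{n \left(n^{2} + 15 n + 74\right)}{60 \left(n^{3} + 15 n^{2} + 74 n + 120\right)}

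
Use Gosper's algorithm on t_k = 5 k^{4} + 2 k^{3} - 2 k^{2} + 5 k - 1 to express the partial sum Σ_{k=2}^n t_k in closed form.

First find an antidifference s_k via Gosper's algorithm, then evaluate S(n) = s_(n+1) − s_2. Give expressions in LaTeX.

The ratio is (5*k**4 + 22*k**3 + 34*k**2 + 27*k + 9)/(5*k**4 + 2*k**3 - 2*k**2 + 5*k - 1).
Normal form (A,B,C) = (1, 1, k**4 + 2*k**3/5 - 2*k**2/5 + k - 1/5).
Key eq: (1)·f(k+1) = (1)·f(k) + (k**4 + 2*k**3/5 - 2*k**2/5 + k - 1/5).
Degrees (0,0,4) ⇒ d ≤ 5.
Match coefficients ⇒ f(k) = k*(k**2 - 2)*(k**2 - 2*k + 2)/5.
So s_k = (B(k−1)f/C)·t_k = (k*(k**2 - 2)*(k**2 - 2*k + 2)/(5*k**4 + 2*k**3 - 2*k**2 + 5*k - 1))·t_k = k*(k**4 - 2*k**3 + 4*k - 4).
s_(k+1) − s_k = 5*k**4 + 2*k**3 - 2*k**2 + 5*k - 1 = t_k.
s_(n+1) = n**5 + 3*n**4 + 2*n**3 + 2*n**2 + n - 1 and s_(2) = 8, so S(n) = n**5 + 3*n**4 + 2*n**3 + 2*n**2 + n - 9.

S(n) = n^{5} + 3 n^{4} + 2 n^{3} + 2 n^{2} + n - 9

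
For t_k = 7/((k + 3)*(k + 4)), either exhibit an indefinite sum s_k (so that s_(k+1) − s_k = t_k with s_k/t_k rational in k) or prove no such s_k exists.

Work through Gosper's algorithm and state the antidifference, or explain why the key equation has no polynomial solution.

s_k = 7*k/(3*(k + 3))

Compute t_(k+1)/t_k: get (k + 3)/(k + 5).
Take A(k)=k + 3, B(k)=k + 5, C(k)=1.
Set up (k + 3)·f(k+1) − (k + 4)·f(k) − (1) = 0.
Bound: deg f ≤ 1.
Match coefficients ⇒ f(k) = k/3.
So s_k = (B(k−1)f/C)·t_k = (k*(k + 4)/3)·t_k = 7*k/(3*(k + 3)).
Verify: 7/(k**2 + 7*k + 12) matches t_k.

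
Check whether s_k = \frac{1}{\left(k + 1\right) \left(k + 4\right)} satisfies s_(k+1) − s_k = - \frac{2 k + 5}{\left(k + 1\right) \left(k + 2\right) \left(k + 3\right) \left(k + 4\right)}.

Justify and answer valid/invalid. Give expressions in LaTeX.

s_(k+1) = 1/((k + 2)*(k + 5))
s_(k+1) − s_k = 2*(-k - 3)/(k**4 + 12*k**3 + 49*k**2 + 78*k + 40)
(s_(k+1) − s_k) − t_k = (3*k + 7)/(k**5 + 15*k**4 + 85*k**3 + 225*k**2 + 274*k + 120)

Invalid: residual \frac{3 k + 7}{k^{5} + 15 k^{4} + 85 k^{3} + 225 k^{2} + 274 k + 120} ≠ 0.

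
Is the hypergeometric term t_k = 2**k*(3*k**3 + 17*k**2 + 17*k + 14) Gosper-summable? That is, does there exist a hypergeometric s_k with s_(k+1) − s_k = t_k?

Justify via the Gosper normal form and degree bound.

The ratio is 2*(3*k**3 + 26*k**2 + 60*k + 51)/(3*k**3 + 17*k**2 + 17*k + 14).
So A=2 and B=1, with C=k**3 + 17*k**2/3 + 17*k/3 + 14/3.
Solve (2)·f(k+1) − (1)·f(k) = k**3 + 17*k**2/3 + 17*k/3 + 14/3.
Degrees (0,0,3) ⇒ d ≤ 3.
Solving with deg f ≤ 3: f(k) = (3*k**3 - k**2 + 3*k + 4)/3.
R(k) = B(k−1)·f(k)/C(k) = (3*k**3 - k**2 + 3*k + 4)/((3*k + 14)*(k**2 + k + 1)); s_k = R·t_k = 2**k*(3*k**3 - k**2 + 3*k + 4).
s_(k+1) − s_k = 2**k*(3*k**3 + 17*k**2 + 17*k + 14) = t_k.

Yes. s_k = 2**k*(3*k**3 - k**2 + 3*k + 4).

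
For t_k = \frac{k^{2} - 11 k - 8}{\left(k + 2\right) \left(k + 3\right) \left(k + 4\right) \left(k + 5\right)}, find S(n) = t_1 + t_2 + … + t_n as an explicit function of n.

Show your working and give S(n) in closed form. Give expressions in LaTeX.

t_(k+1)/t_k = (k + 2)*(11*k - (k + 1)**2 + 19)/((k + 6)*(-k**2 + 11*k + 8)).
So A=k + 2 and B=k + 6, with C=k**2 - 11*k - 8.
Key eq: (k + 2)·f(k+1) = (k + 5)·f(k) + (k**2 - 11*k - 8).
Degrees (1,1,2) ⇒ d ≤ 3.
Match coefficients ⇒ f(k) = -k*(k**2 + 15*k + 8)/6.
Certificate R = B(k−1)f/C = -k*(k + 5)*(k**2 + 15*k + 8)/(6*(k**2 - 11*k - 8)) gives s_k = k*(-k**2 - 15*k - 8)/(6*(k + 2)*(k + 3)*(k + 4)).
Check: Δs_k = (k**2 - 11*k - 8)/(k**4 + 14*k**3 + 71*k**2 + 154*k + 120). ✓
Σ_(k=1)^n t_k = s_(n+1) − s_(1) = ((-n**3 - 18*n**2 - 41*n - 24)/(6*(n**3 + 12*n**2 + 47*n + 60))) − (-1/15), i.e. n*(-n**2 - 22*n - 37)/(10*(n**3 + 12*n**2 + 47*n + 60)).

S(n) = \frac{n \left(- n^{2} - 22 n - 37\right)}{10 \left(n^{3} + 12 n^{2} + 47 n + 60\right)}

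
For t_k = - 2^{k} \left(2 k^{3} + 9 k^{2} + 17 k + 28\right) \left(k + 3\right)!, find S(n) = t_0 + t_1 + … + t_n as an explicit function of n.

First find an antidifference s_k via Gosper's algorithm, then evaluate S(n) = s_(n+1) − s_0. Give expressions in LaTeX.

Ratio r(k) = 2*(2*k**4 + 23*k**3 + 101*k**2 + 220*k + 224)/(2*k**3 + 9*k**2 + 17*k + 28).
Normal form (A,B,C) = (2*k + 8, 1, k**3 + 9*k**2/2 + 17*k/2 + 14).
Need (2*k + 8)·f(k+1) − (1)·f(k) = k**3 + 9*k**2/2 + 17*k/2 + 14.
From deg A=1, deg B=0, deg C=3: d=2.
Solve for f: f(k) = (k**2 - k + 4)/2 (degree 2 ≤ 2).
Then R = B(k−1)f/C = (k**2 - k + 4)/(2*k**3 + 9*k**2 + 17*k + 28), so s_k = R(k)·t_k = -2**k*(k**2 - k + 4)*factorial(k + 3).
s_(k+1) − s_k = -2**k*(2*k**3 + 9*k**2 + 17*k + 28)*factorial(k + 3) = t_k.
Telescope: S(n) = s_(n+1) − s_(0) = -2**(n + 1)*(n**2 + n + 4)*factorial(n + 4) − (-24) = -2*2**n*n**2*factorial(n + 4) - 2*2**n*n*factorial(n + 4) - 8*2**n*factorial(n + 4) + 24.

S(n) = - 2 \cdot 2^{n} n^{2} \left(n + 4\right)! - 2 \cdot 2^{n} n \left(n + 4\right)! - 8 \cdot 2^{n} \left(n + 4\right)! + 24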